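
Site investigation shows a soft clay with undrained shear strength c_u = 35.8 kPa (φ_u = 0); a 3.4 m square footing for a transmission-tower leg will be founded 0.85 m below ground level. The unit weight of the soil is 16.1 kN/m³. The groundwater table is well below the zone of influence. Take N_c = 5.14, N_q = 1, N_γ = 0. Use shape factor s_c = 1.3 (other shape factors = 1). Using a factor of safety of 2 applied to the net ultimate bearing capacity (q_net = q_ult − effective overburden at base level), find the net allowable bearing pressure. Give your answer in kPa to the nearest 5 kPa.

q_all(net) ≈ 120 kPa

Effective surcharge at the founding depth q = γ·D_f = 16.1 × 0.85 = 13.685 kPa.
q_ult = c·N_c·s_c + q·N_q
     = 35.8 × 5.14 × 1.3 + 13.685 × 1
     = 239.22 + 13.685 = 252.9 kPa.
Net ultimate: q_net = 252.9 − 13.685 = 239.22 kPa.
q_all(net) = 239.22 / 2 = 119.61 kPa.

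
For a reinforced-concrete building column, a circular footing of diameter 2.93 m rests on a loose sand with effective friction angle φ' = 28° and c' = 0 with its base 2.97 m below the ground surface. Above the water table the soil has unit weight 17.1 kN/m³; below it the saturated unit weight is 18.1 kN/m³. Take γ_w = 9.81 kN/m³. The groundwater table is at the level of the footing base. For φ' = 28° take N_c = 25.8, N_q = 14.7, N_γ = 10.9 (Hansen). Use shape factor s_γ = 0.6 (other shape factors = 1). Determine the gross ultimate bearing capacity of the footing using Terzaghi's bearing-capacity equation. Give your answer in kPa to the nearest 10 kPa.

Overburden at base level: q = 17.1 × 2.97 = 50.787 kPa.
Below the base the soil is submerged, so the ½γBN_γ term uses γ' = 18.1 − 9.81 = 8.29 kN/m³.
Surcharge term q·N_q = 50.787 × 14.7 = 746.57 kPa; self-weight term 0.5·γ·B·N_γ·s_γ = 0.5 × 8.29 × 2.93 × 10.9 × 0.6 = 79.427 kPa.
q_ult = 746.57 + 79.427 = 826 kPa.

q_ult ≈ 830 kPa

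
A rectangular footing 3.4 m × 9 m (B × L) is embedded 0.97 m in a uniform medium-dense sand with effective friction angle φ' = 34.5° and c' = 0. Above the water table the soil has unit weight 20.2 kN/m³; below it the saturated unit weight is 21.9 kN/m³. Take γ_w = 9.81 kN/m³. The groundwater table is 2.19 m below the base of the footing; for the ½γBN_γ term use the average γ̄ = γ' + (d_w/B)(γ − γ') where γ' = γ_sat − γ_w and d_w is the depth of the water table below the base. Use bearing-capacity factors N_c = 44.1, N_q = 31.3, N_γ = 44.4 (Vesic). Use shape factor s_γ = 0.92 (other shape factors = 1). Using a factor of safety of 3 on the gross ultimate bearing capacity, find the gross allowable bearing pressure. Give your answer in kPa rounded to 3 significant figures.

q = γ·D_f = 20.2 × 0.97 = 19.594 kPa.
γ' = 12.09 kN/m³; averaging over the depth B below the base, γ̄ = γ' + (d_w/B)(γ − γ') = 17.314 kN/m³.
q·N_q = 19.594 × 31.3 = 613.29 kPa
0.5·γ·B·N_γ·s_γ = 0.5 × 17.314 × 3.4 × 44.4 × 0.92 = 1202.3 kPa
q_ult = 613.29 + 1202.3 = 1815.6 kPa.
q_all = 1815.6 / 3 = 605.2 kPa.

q_all ≈ 605 kPa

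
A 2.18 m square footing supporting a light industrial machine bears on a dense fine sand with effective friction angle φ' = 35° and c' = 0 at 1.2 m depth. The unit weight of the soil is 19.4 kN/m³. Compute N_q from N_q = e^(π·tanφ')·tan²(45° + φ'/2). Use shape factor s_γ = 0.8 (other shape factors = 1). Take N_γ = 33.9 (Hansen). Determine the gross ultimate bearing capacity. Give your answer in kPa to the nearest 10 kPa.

q_ult ≈ 1350 kPa

tan35° = 0.7002, so N_q = e^(π×0.7002)·tan²(62.5°) = 9.023 × 3.69 = 33.3.
Overburden at base level: q = 19.4 × 1.2 = 23.28 kPa.
Surcharge term q·N_q = 23.28 × 33.296 = 775.13 kPa; self-weight term 0.5·γ·B·N_γ·s_γ = 0.5 × 19.4 × 2.18 × 33.9 × 0.8 = 573.48 kPa.
q_ult = 775.13 + 573.48 = 1348.6 kPa.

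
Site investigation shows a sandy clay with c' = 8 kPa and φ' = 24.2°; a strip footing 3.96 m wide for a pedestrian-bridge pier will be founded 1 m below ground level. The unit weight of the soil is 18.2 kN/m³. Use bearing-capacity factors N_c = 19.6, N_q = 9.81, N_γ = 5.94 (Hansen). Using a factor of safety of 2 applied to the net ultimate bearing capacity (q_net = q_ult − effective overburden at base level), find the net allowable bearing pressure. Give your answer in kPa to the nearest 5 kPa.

Overburden at base level: q = 18.2 × 1 = 18.2 kPa.
Cohesion term c·N_c = 8 × 19.6 = 156.8 kPa; surcharge term q·N_q = 18.2 × 9.81 = 178.54 kPa; self-weight term 0.5·γ·B·N_γ = 0.5 × 18.2 × 3.96 × 5.94 = 214.05 kPa.
q_ult = 156.8 + 178.54 + 214.05 = 549.4 kPa.
Net ultimate: q_net = 549.4 − 18.2 = 531.2 kPa.
q_all(net) = 531.2 / 2 = 265.6 kPa.

q_all(net) ≈ 265 kPa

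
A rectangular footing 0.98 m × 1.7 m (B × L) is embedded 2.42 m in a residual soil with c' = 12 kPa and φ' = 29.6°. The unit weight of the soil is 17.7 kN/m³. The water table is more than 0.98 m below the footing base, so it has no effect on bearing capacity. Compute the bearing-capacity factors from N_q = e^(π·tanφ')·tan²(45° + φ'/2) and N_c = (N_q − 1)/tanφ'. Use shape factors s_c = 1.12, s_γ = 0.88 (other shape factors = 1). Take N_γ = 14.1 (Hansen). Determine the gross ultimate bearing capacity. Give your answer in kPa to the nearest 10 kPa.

q_ult ≈ 1250 kPa

tan29.6° = 0.5681, so N_q = e^(π×0.5681)·tan²(59.8°) = 5.958 × 2.952 = 17.59.
N_c = (17.59 − 1)/tan29.6° = 29.2.
Effective surcharge at the founding depth q = γ·D_f = 17.7 × 2.42 = 42.834 kPa.
q_ult = c·N_c·s_c + q·N_q + 0.5·γ·B·N_γ·s_γ
     = 12 × 29.199 × 1.12 + 42.834 × 17.588 + 0.5 × 17.7 × 0.98 × 14.1 × 0.88
     = 392.44 + 753.35 + 107.61 = 1253.4 kPa.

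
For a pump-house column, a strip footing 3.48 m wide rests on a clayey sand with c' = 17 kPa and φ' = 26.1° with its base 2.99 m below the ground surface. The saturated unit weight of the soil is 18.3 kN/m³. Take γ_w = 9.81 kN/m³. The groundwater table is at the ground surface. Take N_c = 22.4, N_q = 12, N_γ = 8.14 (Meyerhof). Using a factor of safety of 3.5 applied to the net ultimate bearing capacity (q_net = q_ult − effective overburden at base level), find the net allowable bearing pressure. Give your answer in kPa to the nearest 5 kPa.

γ' = 18.3 − 9.81 = 8.49 kN/m³ (submerged throughout). q = 8.49 × 2.99 = 25.385 kPa; the same γ' applies in the ½γBN_γ term.
c·N_c = 17 × 22.4 = 380.8 kPa
q·N_q = 25.385 × 12 = 304.62 kPa
0.5·γ·B·N_γ = 0.5 × 8.49 × 3.48 × 8.14 = 120.25 kPa
q_ult = 380.8 + 304.62 + 120.25 = 805.67 kPa.
Net ultimate: q_net = 805.67 − 25.385 = 780.29 kPa.
q_all(net) = 780.29 / 3.5 = 222.94 kPa.

q_all(net) ≈ 225 kPa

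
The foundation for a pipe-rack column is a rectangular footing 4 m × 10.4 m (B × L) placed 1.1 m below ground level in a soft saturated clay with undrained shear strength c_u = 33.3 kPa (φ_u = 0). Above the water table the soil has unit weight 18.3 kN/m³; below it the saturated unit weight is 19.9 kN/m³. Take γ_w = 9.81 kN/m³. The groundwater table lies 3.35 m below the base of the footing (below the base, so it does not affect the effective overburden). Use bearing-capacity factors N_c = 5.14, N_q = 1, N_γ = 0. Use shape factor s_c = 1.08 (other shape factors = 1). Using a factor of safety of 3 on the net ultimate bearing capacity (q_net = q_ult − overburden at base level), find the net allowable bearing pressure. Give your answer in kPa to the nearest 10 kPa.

Overburden at base level: q = 18.3 × 1.1 = 20.13 kPa.
Cohesion term c·N_c·s_c = 33.3 × 5.14 × 1.08 = 184.85 kPa; surcharge term q·N_q = 20.13 × 1 = 20.13 kPa.
q_ult = 184.85 + 20.13 = 204.98 kPa.
q_net = 204.98 − 20.13 = 184.85 kPa.
q_all(net) = 184.85 / 3 = 61.618 kPa.

q_all(net) ≈ 60 kPa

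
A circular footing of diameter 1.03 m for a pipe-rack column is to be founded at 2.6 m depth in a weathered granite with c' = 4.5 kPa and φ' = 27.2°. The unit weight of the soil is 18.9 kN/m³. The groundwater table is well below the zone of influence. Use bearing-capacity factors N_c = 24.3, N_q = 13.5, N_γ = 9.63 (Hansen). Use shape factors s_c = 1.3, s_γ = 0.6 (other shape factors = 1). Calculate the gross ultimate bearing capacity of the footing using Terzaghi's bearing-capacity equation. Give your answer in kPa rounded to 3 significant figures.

Overburden at base level: q = 18.9 × 2.6 = 49.14 kPa.
Cohesion term c·N_c·s_c = 4.5 × 24.3 × 1.3 = 142.16 kPa; surcharge term q·N_q = 49.14 × 13.5 = 663.39 kPa; self-weight term 0.5·γ·B·N_γ·s_γ = 0.5 × 18.9 × 1.03 × 9.63 × 0.6 = 56.24 kPa.
q_ult = 142.16 + 663.39 + 56.24 = 861.79 kPa.

q_ult ≈ 862 kPa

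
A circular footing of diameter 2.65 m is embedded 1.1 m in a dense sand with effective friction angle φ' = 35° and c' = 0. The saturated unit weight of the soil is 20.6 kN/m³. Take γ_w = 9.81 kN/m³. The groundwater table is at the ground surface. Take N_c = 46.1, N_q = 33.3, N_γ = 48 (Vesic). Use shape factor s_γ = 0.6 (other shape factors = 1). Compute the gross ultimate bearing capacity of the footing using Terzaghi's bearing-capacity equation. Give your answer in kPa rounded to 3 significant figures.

q_ult ≈ 807 kPa

With the water table at the surface the whole profile is submerged: γ' = 20.6 − 9.81 = 10.79 kN/m³, so q = γ'·D_f = 11.869 kPa; the same γ' applies in the ½γBN_γ term.
q_ult = q·N_q + 0.5·γ·B·N_γ·s_γ
     = 11.869 × 33.3 + 0.5 × 10.79 × 2.65 × 48 × 0.6
     = 395.24 + 411.75 = 806.98 kPa.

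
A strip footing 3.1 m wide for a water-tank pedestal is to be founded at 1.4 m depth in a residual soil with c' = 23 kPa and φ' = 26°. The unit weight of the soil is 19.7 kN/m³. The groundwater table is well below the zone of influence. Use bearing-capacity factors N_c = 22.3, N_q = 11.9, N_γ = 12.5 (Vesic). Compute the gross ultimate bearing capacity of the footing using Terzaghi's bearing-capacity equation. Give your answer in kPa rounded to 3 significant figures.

q_ult ≈ 1220 kPa

Overburden at base level: q = 19.7 × 1.4 = 27.58 kPa.
Cohesion term c·N_c = 23 × 22.3 = 512.9 kPa; surcharge term q·N_q = 27.58 × 11.9 = 328.2 kPa; self-weight term 0.5·γ·B·N_γ = 0.5 × 19.7 × 3.1 × 12.5 = 381.69 kPa.
q_ult = 512.9 + 328.2 + 381.69 = 1222.8 kPa.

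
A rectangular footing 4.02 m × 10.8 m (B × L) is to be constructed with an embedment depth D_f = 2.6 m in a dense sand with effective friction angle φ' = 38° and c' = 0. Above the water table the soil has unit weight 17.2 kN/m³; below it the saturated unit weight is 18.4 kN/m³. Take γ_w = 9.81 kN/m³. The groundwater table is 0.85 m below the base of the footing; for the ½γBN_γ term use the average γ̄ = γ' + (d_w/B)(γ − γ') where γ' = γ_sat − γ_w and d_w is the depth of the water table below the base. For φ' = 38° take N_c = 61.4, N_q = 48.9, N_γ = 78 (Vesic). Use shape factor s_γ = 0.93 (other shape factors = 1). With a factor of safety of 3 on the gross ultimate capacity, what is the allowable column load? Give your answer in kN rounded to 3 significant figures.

P_all ≈ 53600 kN

Overburden at base level: q = 17.2 × 2.6 = 44.72 kPa.
The water table is 0.85 m below the base (< B = 4.02 m), so the ½γBN_γ term uses γ̄ = γ' + (d_w/B)(γ − γ') = 8.59 + (0.85/4.02)(17.2 − 8.59) = 10.411 kN/m³.
Surcharge term q·N_q = 44.72 × 48.9 = 2186.8 kPa; self-weight term 0.5·γ·B·N_γ·s_γ = 0.5 × 10.411 × 4.02 × 78 × 0.93 = 1517.9 kPa.
q_ult = 2186.8 + 1517.9 = 3704.7 kPa.
Gross allowable pressure q_all = 3704.7 / 3 = 1234.9 kPa.
Footing area = 43.416 m², so allowable column load = 1234.9 × 43.416 = 53615 kN.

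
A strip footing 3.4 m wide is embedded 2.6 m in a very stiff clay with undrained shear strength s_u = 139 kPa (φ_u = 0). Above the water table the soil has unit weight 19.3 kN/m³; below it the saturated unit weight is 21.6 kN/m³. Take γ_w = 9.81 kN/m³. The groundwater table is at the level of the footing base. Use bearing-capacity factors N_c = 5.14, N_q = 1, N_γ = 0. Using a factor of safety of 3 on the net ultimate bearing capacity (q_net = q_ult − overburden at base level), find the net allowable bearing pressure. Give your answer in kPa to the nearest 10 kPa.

q_all(net) ≈ 240 kPa

Effective surcharge at the founding depth q = γ·D_f = 19.3 × 2.6 = 50.18 kPa.
q_ult = c·N_c + q·N_q
     = 139 × 5.14 + 50.18 × 1
     = 714.46 + 50.18 = 764.64 kPa.
q_net = 764.64 − 50.18 = 714.46 kPa.
q_all(net) = 714.46 / 3 = 238.15 kPa.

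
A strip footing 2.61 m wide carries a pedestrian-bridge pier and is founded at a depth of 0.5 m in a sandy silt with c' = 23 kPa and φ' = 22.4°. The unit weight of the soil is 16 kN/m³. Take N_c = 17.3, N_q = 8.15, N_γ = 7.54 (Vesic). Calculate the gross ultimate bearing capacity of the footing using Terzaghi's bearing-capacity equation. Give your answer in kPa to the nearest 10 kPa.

q_ult ≈ 620 kPa

q = γ·D_f = 16 × 0.5 = 8 kPa.
c·N_c = 23 × 17.3 = 397.9 kPa
q·N_q = 8 × 8.15 = 65.2 kPa
0.5·γ·B·N_γ = 0.5 × 16 × 2.61 × 7.54 = 157.44 kPa
q_ult = 397.9 + 65.2 + 157.44 = 620.54 kPa.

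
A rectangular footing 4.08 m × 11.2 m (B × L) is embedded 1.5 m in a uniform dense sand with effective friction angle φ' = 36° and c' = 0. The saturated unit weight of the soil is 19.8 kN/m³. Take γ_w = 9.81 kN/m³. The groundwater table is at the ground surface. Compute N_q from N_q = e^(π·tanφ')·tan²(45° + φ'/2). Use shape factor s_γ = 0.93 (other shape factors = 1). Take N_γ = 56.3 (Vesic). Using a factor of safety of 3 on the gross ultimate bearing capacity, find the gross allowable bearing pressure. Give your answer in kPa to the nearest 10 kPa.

N_q = e^(π·tan36°)·tan²(63°) = 37.75.
γ' = 19.8 − 9.81 = 9.99 kN/m³ (submerged throughout). q = 9.99 × 1.5 = 14.985 kPa; the same γ' applies in the ½γBN_γ term.
q·N_q = 14.985 × 37.752 = 565.72 kPa
0.5·γ·B·N_γ·s_γ = 0.5 × 9.99 × 4.08 × 56.3 × 0.93 = 1067.1 kPa
q_ult = 565.72 + 1067.1 = 1632.8 kPa.
q_all = 1632.8 / 3 = 544.26 kPa.

q_all ≈ 540 kPa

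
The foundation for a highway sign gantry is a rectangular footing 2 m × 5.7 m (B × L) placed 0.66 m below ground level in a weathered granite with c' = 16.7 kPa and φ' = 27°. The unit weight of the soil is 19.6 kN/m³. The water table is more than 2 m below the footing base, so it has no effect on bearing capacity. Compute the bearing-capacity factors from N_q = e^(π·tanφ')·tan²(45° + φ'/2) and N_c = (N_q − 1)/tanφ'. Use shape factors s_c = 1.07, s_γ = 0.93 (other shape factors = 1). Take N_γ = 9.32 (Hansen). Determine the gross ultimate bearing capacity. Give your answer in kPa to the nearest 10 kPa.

tan27° = 0.5095, so N_q = e^(π×0.5095)·tan²(58.5°) = 4.957 × 2.663 = 13.2.
N_c = (13.2 − 1)/tan27° = 23.94.
q = γ·D_f = 19.6 × 0.66 = 12.936 kPa.
c·N_c·s_c = 16.7 × 23.942 × 1.07 = 427.82 kPa
q·N_q = 12.936 × 13.199 = 170.74 kPa
0.5·γ·B·N_γ·s_γ = 0.5 × 19.6 × 2 × 9.32 × 0.93 = 169.88 kPa
q_ult = 427.82 + 170.74 + 169.88 = 768.45 kPa.

q_ult ≈ 770 kPa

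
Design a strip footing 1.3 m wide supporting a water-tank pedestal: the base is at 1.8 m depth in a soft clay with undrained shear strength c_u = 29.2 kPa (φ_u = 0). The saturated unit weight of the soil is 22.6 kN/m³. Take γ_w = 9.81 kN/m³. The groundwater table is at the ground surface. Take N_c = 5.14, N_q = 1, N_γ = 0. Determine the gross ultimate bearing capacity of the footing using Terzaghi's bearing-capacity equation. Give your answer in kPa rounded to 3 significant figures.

Water table at ground surface, so effective unit weight γ' = 22.6 − 9.81 = 12.79 kN/m³ is used throughout; overburden q = 12.79 × 1.8 = 23.022 kPa.
Cohesion term c·N_c = 29.2 × 5.14 = 150.09 kPa; surcharge term q·N_q = 23.022 × 1 = 23.022 kPa.
q_ult = 150.09 + 23.022 = 173.11 kPa.

q_ult ≈ 173 kPa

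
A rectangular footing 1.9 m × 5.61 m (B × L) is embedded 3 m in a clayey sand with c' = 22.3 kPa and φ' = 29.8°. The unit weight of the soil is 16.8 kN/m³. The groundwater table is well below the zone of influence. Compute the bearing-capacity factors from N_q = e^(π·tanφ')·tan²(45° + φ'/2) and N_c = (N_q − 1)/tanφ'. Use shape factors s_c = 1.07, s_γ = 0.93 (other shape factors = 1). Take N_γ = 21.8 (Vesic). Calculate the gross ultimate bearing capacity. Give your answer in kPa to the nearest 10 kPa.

tan29.8° = 0.5727, so N_q = e^(π×0.5727)·tan²(59.9°) = 6.045 × 2.976 = 17.99.
N_c = (17.99 − 1)/tan29.8° = 29.66.
Overburden at base level: q = 16.8 × 3 = 50.4 kPa.
Cohesion term c·N_c·s_c = 22.3 × 29.665 × 1.07 = 707.83 kPa; surcharge term q·N_q = 50.4 × 17.989 = 906.65 kPa; self-weight term 0.5·γ·B·N_γ·s_γ = 0.5 × 16.8 × 1.9 × 21.8 × 0.93 = 323.57 kPa.
q_ult = 707.83 + 906.65 + 323.57 = 1938.1 kPa.

q_ult ≈ 1940 kPa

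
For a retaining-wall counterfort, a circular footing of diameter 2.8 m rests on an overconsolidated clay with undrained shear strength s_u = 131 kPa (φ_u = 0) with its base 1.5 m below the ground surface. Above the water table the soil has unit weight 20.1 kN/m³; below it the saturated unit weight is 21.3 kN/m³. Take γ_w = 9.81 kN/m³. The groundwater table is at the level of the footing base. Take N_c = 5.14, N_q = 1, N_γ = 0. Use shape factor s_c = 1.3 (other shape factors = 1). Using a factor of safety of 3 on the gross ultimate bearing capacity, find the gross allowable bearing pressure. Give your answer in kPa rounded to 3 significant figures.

q = γ·D_f = 20.1 × 1.5 = 30.15 kPa.
c·N_c·s_c = 131 × 5.14 × 1.3 = 875.34 kPa
q·N_q = 30.15 × 1 = 30.15 kPa
q_ult = 875.34 + 30.15 = 905.49 kPa.
q_all = 905.49 / 3 = 301.83 kPa.

q_all ≈ 302 kPa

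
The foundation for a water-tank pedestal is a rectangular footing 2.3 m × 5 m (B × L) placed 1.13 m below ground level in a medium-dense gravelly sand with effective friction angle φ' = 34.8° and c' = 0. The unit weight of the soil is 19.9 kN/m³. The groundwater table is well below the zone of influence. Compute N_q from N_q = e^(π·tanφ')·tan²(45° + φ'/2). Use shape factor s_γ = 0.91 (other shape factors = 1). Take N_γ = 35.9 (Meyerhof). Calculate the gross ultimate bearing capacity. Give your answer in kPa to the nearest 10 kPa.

tan34.8° = 0.695, so N_q = e^(π×0.695)·tan²(62.4°) = 8.877 × 3.659 = 32.48.
Overburden at base level: q = 19.9 × 1.13 = 22.487 kPa.
Surcharge term q·N_q = 22.487 × 32.48 = 730.38 kPa; self-weight term 0.5·γ·B·N_γ·s_γ = 0.5 × 19.9 × 2.3 × 35.9 × 0.91 = 747.63 kPa.
q_ult = 730.38 + 747.63 = 1478 kPa.

q_ult ≈ 1480 kPa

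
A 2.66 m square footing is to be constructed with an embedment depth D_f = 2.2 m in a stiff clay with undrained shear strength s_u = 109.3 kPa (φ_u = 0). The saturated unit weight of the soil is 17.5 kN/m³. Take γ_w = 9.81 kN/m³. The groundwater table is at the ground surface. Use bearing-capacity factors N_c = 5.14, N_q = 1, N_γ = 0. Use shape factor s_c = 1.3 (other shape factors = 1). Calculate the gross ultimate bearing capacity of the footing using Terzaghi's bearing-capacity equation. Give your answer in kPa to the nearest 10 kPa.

γ' = 17.5 − 9.81 = 7.69 kN/m³ (submerged throughout). q = 7.69 × 2.2 = 16.918 kPa.
c·N_c·s_c = 109.3 × 5.14 × 1.3 = 730.34 kPa
q·N_q = 16.918 × 1 = 16.918 kPa
q_ult = 730.34 + 16.918 = 747.26 kPa.

q_ult ≈ 750 kPa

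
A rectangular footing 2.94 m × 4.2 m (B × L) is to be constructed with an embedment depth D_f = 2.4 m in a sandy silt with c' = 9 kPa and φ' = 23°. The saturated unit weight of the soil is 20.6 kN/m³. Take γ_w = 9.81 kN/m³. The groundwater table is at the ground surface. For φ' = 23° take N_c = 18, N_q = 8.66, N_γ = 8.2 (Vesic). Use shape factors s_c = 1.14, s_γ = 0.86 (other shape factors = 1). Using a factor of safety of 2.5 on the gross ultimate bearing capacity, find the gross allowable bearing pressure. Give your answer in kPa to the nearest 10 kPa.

γ' = 20.6 − 9.81 = 10.79 kN/m³ (submerged throughout). q = 10.79 × 2.4 = 25.896 kPa; the same γ' applies in the ½γBN_γ term.
c·N_c·s_c = 9 × 18 × 1.14 = 184.68 kPa
q·N_q = 25.896 × 8.66 = 224.26 kPa
0.5·γ·B·N_γ·s_γ = 0.5 × 10.79 × 2.94 × 8.2 × 0.86 = 111.85 kPa
q_ult = 184.68 + 224.26 + 111.85 = 520.79 kPa.
q_all = 520.79 / 2.5 = 208.32 kPa.

q_all ≈ 210 kPa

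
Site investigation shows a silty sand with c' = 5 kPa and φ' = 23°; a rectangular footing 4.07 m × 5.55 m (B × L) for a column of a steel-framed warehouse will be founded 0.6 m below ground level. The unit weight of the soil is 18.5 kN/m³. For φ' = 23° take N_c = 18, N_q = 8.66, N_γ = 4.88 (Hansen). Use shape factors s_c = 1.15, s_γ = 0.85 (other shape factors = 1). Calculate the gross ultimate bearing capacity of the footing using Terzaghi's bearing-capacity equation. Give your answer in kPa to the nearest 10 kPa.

Effective surcharge at the founding depth q = γ·D_f = 18.5 × 0.6 = 11.1 kPa.
q_ult = c·N_c·s_c + q·N_q + 0.5·γ·B·N_γ·s_γ
     = 5 × 18 × 1.15 + 11.1 × 8.66 + 0.5 × 18.5 × 4.07 × 4.88 × 0.85
     = 103.5 + 96.126 + 156.16 = 355.79 kPa.

q_ult ≈ 360 kPa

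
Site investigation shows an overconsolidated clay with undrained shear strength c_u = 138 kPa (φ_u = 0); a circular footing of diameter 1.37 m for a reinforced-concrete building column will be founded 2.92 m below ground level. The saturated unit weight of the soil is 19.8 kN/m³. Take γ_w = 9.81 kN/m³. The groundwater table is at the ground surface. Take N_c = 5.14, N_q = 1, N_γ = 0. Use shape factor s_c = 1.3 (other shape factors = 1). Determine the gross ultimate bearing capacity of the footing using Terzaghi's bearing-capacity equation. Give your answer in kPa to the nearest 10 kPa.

q_ult ≈ 950 kPa

With the water table at the surface the whole profile is submerged: γ' = 19.8 − 9.81 = 9.99 kN/m³, so q = γ'·D_f = 29.171 kPa.
q_ult = c·N_c·s_c + q·N_q
     = 138 × 5.14 × 1.3 + 29.171 × 1
     = 922.12 + 29.171 = 951.29 kPa.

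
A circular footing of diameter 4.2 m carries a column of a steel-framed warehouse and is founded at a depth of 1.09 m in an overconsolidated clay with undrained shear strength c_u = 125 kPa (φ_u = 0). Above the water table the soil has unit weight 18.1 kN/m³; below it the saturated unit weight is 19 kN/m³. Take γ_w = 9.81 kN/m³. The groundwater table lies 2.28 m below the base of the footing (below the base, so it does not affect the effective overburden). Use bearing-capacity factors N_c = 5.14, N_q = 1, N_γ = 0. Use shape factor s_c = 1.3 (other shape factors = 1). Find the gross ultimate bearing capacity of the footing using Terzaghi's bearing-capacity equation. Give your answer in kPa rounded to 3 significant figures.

Overburden at base level: q = 18.1 × 1.09 = 19.729 kPa.
Cohesion term c·N_c·s_c = 125 × 5.14 × 1.3 = 835.25 kPa; surcharge term q·N_q = 19.729 × 1 = 19.729 kPa.
q_ult = 835.25 + 19.729 = 854.98 kPa.

q_ult ≈ 855 kPa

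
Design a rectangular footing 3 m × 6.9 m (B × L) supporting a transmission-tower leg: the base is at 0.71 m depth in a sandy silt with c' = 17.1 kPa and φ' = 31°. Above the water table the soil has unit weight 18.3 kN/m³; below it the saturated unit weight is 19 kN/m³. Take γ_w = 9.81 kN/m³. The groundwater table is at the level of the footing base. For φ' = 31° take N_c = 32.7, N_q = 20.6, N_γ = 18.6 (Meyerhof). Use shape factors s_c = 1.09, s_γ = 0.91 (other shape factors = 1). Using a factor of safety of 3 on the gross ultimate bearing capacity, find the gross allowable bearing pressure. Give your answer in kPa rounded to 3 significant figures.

Effective surcharge at the founding depth q = γ·D_f = 18.3 × 0.71 = 12.993 kPa.
The water table coincides with the base, so in the self-weight term γ → γ' = 9.19 kN/m³.
q_ult = c·N_c·s_c + q·N_q + 0.5·γ·B·N_γ·s_γ
     = 17.1 × 32.7 × 1.09 + 12.993 × 20.6 + 0.5 × 9.19 × 3 × 18.6 × 0.91
     = 609.5 + 267.66 + 233.32 = 1110.5 kPa.
q_all = 1110.5 / 3 = 370.16 kPa.

q_all ≈ 370 kPa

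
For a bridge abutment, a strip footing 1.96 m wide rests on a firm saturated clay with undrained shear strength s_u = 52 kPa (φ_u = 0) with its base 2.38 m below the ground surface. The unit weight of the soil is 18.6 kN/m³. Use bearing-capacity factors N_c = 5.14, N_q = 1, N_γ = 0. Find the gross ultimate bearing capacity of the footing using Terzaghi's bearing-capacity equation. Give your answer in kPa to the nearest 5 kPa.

Effective surcharge at the founding depth q = γ·D_f = 18.6 × 2.38 = 44.268 kPa.
q_ult = c·N_c + q·N_q
     = 52 × 5.14 + 44.268 × 1
     = 267.28 + 44.268 = 311.55 kPa.

q_ult ≈ 310 kPa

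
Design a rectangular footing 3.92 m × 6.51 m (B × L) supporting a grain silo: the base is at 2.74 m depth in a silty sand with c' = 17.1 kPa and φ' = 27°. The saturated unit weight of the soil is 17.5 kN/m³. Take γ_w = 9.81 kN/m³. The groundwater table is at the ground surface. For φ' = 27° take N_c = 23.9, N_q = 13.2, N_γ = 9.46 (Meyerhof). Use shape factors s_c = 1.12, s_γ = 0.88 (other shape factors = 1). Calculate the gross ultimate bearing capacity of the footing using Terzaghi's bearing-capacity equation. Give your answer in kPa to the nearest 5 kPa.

q_ult ≈ 860 kPa

Water table at ground surface, so effective unit weight γ' = 17.5 − 9.81 = 7.69 kN/m³ is used throughout; overburden q = 7.69 × 2.74 = 21.071 kPa; the same γ' applies in the ½γBN_γ term.
Cohesion term c·N_c·s_c = 17.1 × 23.9 × 1.12 = 457.73 kPa; surcharge term q·N_q = 21.071 × 13.2 = 278.13 kPa; self-weight term 0.5·γ·B·N_γ·s_γ = 0.5 × 7.69 × 3.92 × 9.46 × 0.88 = 125.47 kPa.
q_ult = 457.73 + 278.13 + 125.47 = 861.34 kPa.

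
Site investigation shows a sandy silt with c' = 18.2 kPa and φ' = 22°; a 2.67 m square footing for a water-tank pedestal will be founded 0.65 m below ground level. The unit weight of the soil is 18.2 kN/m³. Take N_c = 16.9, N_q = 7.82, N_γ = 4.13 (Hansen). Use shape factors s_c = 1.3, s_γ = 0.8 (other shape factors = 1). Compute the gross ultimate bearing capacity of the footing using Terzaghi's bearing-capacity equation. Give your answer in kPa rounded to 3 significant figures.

Effective surcharge at the founding depth q = γ·D_f = 18.2 × 0.65 = 11.83 kPa.
q_ult = c·N_c·s_c + q·N_q + 0.5·γ·B·N_γ·s_γ
     = 18.2 × 16.9 × 1.3 + 11.83 × 7.82 + 0.5 × 18.2 × 2.67 × 4.13 × 0.8
     = 399.85 + 92.511 + 80.277 = 572.64 kPa.

q_ult ≈ 573 kPa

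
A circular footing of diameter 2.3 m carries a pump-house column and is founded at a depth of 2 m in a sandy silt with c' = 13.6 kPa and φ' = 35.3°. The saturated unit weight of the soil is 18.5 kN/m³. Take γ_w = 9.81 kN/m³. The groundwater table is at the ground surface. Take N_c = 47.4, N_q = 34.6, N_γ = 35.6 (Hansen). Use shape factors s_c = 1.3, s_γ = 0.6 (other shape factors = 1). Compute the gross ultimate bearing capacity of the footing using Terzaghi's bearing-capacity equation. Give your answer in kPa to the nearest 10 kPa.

q_ult ≈ 1650 kPa

Water table at ground surface, so effective unit weight γ' = 18.5 − 9.81 = 8.69 kN/m³ is used throughout; overburden q = 8.69 × 2 = 17.38 kPa; the same γ' applies in the ½γBN_γ term.
Cohesion term c·N_c·s_c = 13.6 × 47.4 × 1.3 = 838.03 kPa; surcharge term q·N_q = 17.38 × 34.6 = 601.35 kPa; self-weight term 0.5·γ·B·N_γ·s_γ = 0.5 × 8.69 × 2.3 × 35.6 × 0.6 = 213.46 kPa.
q_ult = 838.03 + 601.35 + 213.46 = 1652.8 kPa.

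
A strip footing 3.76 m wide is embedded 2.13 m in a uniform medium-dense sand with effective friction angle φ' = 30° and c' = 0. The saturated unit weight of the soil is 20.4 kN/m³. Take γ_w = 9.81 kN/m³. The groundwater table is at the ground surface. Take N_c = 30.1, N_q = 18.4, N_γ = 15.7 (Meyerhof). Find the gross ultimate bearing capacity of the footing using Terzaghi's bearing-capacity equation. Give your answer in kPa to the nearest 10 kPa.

q_ult ≈ 730 kPa

Water table at ground surface, so effective unit weight γ' = 20.4 − 9.81 = 10.59 kN/m³ is used throughout; overburden q = 10.59 × 2.13 = 22.557 kPa; the same γ' applies in the ½γBN_γ term.
Surcharge term q·N_q = 22.557 × 18.4 = 415.04 kPa; self-weight term 0.5·γ·B·N_γ = 0.5 × 10.59 × 3.76 × 15.7 = 312.57 kPa.
q_ult = 415.04 + 312.57 = 727.62 kPa.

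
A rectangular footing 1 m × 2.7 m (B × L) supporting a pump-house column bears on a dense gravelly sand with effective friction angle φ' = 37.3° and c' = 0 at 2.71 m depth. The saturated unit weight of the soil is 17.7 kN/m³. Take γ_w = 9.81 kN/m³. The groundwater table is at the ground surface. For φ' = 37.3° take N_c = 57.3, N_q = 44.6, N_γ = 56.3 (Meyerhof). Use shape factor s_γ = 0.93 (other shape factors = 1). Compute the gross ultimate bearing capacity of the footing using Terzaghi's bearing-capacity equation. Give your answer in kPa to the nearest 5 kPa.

q_ult ≈ 1160 kPa

With the water table at the surface the whole profile is submerged: γ' = 17.7 − 9.81 = 7.89 kN/m³, so q = γ'·D_f = 21.382 kPa; the same γ' applies in the ½γBN_γ term.
q_ult = q·N_q + 0.5·γ·B·N_γ·s_γ
     = 21.382 × 44.6 + 0.5 × 7.89 × 1 × 56.3 × 0.93
     = 953.63 + 206.56 = 1160.2 kPa.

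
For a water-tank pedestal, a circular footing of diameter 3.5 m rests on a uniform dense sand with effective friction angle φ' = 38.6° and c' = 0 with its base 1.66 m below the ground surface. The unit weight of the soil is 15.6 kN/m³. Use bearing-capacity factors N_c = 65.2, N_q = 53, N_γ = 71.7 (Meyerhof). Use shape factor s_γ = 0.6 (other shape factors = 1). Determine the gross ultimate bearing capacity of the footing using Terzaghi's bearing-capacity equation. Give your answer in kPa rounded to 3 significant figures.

q_ult ≈ 2550 kPa

Effective surcharge at the founding depth q = γ·D_f = 15.6 × 1.66 = 25.896 kPa.
q_ult = q·N_q + 0.5·γ·B·N_γ·s_γ
     = 25.896 × 53 + 0.5 × 15.6 × 3.5 × 71.7 × 0.6
     = 1372.5 + 1174.4 = 2546.9 kPa.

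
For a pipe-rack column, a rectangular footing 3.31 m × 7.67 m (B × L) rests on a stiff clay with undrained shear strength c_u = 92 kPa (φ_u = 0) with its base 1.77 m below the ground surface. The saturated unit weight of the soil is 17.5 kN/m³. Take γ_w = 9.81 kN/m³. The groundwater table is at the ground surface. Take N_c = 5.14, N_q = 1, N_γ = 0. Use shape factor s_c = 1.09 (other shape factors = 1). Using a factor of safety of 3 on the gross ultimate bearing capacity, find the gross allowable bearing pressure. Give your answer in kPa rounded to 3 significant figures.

γ' = 17.5 − 9.81 = 7.69 kN/m³ (submerged throughout). q = 7.69 × 1.77 = 13.611 kPa.
c·N_c·s_c = 92 × 5.14 × 1.09 = 515.44 kPa
q·N_q = 13.611 × 1 = 13.611 kPa
q_ult = 515.44 + 13.611 = 529.05 kPa.
q_all = 529.05 / 3 = 176.35 kPa.

q_all ≈ 176 kPa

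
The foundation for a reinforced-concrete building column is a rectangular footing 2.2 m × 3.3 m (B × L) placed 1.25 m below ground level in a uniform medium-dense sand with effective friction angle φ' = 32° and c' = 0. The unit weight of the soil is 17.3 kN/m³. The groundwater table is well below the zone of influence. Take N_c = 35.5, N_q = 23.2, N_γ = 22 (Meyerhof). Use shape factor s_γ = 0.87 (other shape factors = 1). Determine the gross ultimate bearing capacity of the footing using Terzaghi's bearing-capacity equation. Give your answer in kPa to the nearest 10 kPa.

q = γ·D_f = 17.3 × 1.25 = 21.625 kPa.
q·N_q = 21.625 × 23.2 = 501.7 kPa
0.5·γ·B·N_γ·s_γ = 0.5 × 17.3 × 2.2 × 22 × 0.87 = 364.23 kPa
q_ult = 501.7 + 364.23 = 865.93 kPa.

q_ult ≈ 870 kPa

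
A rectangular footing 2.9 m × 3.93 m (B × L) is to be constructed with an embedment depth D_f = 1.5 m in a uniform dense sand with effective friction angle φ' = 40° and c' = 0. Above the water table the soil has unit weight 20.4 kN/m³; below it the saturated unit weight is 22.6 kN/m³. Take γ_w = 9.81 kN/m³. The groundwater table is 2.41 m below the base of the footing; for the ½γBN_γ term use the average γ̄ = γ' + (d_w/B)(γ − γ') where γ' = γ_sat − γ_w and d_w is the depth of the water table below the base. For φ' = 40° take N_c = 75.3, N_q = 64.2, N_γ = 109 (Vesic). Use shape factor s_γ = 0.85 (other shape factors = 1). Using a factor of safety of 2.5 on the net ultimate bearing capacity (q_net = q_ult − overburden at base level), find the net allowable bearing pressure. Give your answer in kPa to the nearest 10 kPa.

q_all(net) ≈ 1800 kPa

Effective surcharge at the founding depth q = γ·D_f = 20.4 × 1.5 = 30.6 kPa.
With d_w = 2.41 m < B, γ̄ = 12.79 + (2.41/2.9) × (20.4 − 12.79) = 19.114 kN/m³.
q_ult = q·N_q + 0.5·γ·B·N_γ·s_γ
     = 30.6 × 64.2 + 0.5 × 19.114 × 2.9 × 109 × 0.85
     = 1964.5 + 2567.8 = 4532.4 kPa.
q_net = 4532.4 − 30.6 = 4501.8 kPa.
q_all(net) = 4501.8 / 2.5 = 1800.7 kPa.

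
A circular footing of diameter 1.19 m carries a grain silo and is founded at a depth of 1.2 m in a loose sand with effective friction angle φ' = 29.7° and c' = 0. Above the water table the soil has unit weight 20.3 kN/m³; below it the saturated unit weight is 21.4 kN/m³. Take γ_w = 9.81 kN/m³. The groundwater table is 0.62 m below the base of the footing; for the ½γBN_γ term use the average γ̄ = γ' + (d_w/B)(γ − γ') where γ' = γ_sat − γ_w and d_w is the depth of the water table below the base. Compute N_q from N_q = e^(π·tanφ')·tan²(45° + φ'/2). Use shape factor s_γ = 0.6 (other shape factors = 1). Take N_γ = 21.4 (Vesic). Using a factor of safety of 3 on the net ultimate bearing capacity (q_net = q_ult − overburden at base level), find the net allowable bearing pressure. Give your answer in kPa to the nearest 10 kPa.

q_all(net) ≈ 180 kPa

N_q = e^(π·tan29.7°)·tan²(59.85°) = 17.79.
q = γ·D_f = 20.3 × 1.2 = 24.36 kPa.
γ' = 11.59 kN/m³; averaging over the depth B below the base, γ̄ = γ' + (d_w/B)(γ − γ') = 16.128 kN/m³.
q·N_q = 24.36 × 17.787 = 433.29 kPa
0.5·γ·B·N_γ·s_γ = 0.5 × 16.128 × 1.19 × 21.4 × 0.6 = 123.21 kPa
q_ult = 433.29 + 123.21 = 556.51 kPa.
q_net = 556.51 − 24.36 = 532.15 kPa.
q_all(net) = 532.15 / 3 = 177.38 kPa.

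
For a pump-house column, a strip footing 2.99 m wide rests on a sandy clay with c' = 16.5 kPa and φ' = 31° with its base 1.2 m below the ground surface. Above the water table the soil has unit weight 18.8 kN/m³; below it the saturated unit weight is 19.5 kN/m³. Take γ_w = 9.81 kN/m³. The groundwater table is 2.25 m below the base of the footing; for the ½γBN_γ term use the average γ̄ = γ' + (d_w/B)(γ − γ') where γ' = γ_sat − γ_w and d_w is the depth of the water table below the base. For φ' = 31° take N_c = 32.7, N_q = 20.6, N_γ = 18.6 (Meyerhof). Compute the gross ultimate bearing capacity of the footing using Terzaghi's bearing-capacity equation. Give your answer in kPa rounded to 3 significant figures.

q_ult ≈ 1460 kPa

Effective surcharge at the founding depth q = γ·D_f = 18.8 × 1.2 = 22.56 kPa.
With d_w = 2.25 m < B, γ̄ = 9.69 + (2.25/2.99) × (18.8 − 9.69) = 16.545 kN/m³.
q_ult = c·N_c + q·N_q + 0.5·γ·B·N_γ
     = 16.5 × 32.7 + 22.56 × 20.6 + 0.5 × 16.545 × 2.99 × 18.6
     = 539.55 + 464.74 + 460.08 = 1464.4 kPa.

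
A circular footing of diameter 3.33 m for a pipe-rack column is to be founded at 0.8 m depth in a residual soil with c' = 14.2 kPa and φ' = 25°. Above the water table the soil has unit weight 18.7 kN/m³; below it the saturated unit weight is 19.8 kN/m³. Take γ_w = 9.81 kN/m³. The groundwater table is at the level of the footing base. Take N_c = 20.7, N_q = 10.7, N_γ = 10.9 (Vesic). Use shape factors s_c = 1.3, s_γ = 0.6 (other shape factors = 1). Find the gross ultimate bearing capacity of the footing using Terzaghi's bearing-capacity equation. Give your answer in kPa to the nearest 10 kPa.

q_ult ≈ 650 kPa

q = γ·D_f = 18.7 × 0.8 = 14.96 kPa.
For the ½γBN_γ term take γ' = 19.8 − 9.81 = 9.99 kN/m³ (soil below base is submerged).
c·N_c·s_c = 14.2 × 20.7 × 1.3 = 382.12 kPa
q·N_q = 14.96 × 10.7 = 160.07 kPa
0.5·γ·B·N_γ·s_γ = 0.5 × 9.99 × 3.33 × 10.9 × 0.6 = 108.78 kPa
q_ult = 382.12 + 160.07 + 108.78 = 650.98 kPa.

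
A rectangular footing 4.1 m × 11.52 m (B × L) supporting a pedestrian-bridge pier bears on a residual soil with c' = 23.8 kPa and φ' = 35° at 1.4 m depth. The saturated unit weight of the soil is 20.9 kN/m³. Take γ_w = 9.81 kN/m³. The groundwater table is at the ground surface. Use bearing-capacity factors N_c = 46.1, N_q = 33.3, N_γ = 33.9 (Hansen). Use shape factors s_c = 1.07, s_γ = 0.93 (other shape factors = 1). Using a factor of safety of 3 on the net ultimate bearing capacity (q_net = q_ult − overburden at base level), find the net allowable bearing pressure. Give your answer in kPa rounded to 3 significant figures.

q_all(net) ≈ 797 kPa

With the water table at the surface the whole profile is submerged: γ' = 20.9 − 9.81 = 11.09 kN/m³, so q = γ'·D_f = 15.526 kPa; the same γ' applies in the ½γBN_γ term.
q_ult = c·N_c·s_c + q·N_q + 0.5·γ·B·N_γ·s_γ
     = 23.8 × 46.1 × 1.07 + 15.526 × 33.3 + 0.5 × 11.09 × 4.1 × 33.9 × 0.93
     = 1174 + 517.02 + 716.75 = 2407.7 kPa.
q_net = 2407.7 − 15.526 = 2392.2 kPa.
q_all(net) = 2392.2 / 3 = 797.41 kPa.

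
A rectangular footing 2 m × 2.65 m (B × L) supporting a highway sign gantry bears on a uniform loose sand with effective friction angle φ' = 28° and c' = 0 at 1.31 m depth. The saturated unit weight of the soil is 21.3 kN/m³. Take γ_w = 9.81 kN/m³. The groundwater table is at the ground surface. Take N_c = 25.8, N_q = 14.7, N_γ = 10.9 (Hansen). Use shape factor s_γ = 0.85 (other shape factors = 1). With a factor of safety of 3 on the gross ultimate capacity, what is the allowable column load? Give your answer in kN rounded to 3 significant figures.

P_all ≈ 579 kN

γ' = 21.3 − 9.81 = 11.49 kN/m³ (submerged throughout). q = 11.49 × 1.31 = 15.052 kPa; the same γ' applies in the ½γBN_γ term.
q·N_q = 15.052 × 14.7 = 221.26 kPa
0.5·γ·B·N_γ·s_γ = 0.5 × 11.49 × 2 × 10.9 × 0.85 = 106.45 kPa
q_ult = 221.26 + 106.45 = 327.72 kPa.
Gross allowable pressure q_all = 327.72 / 3 = 109.24 kPa.
Footing area = 5.3 m², so allowable column load = 109.24 × 5.3 = 578.97 kN.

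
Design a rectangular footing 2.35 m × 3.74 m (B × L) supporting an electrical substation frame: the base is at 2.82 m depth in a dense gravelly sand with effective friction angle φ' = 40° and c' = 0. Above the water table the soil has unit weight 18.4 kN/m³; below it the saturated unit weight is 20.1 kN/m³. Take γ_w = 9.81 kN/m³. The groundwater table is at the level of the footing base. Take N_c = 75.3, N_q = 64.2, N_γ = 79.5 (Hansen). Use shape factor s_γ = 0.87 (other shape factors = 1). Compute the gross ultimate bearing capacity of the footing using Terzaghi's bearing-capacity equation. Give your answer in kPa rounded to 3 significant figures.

Overburden at base level: q = 18.4 × 2.82 = 51.888 kPa.
Below the base the soil is submerged, so the ½γBN_γ term uses γ' = 20.1 − 9.81 = 10.29 kN/m³.
Surcharge term q·N_q = 51.888 × 64.2 = 3331.2 kPa; self-weight term 0.5·γ·B·N_γ·s_γ = 0.5 × 10.29 × 2.35 × 79.5 × 0.87 = 836.26 kPa.
q_ult = 3331.2 + 836.26 = 4167.5 kPa.

q_ult ≈ 4170 kPa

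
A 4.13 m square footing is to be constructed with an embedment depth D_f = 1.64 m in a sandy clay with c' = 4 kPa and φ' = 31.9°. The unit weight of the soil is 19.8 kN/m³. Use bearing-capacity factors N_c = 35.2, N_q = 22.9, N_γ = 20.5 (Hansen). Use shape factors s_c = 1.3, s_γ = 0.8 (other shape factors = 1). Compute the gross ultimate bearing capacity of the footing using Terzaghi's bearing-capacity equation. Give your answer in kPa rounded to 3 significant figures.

Overburden at base level: q = 19.8 × 1.64 = 32.472 kPa.
Cohesion term c·N_c·s_c = 4 × 35.2 × 1.3 = 183.04 kPa; surcharge term q·N_q = 32.472 × 22.9 = 743.61 kPa; self-weight term 0.5·γ·B·N_γ·s_γ = 0.5 × 19.8 × 4.13 × 20.5 × 0.8 = 670.55 kPa.
q_ult = 183.04 + 743.61 + 670.55 = 1597.2 kPa.

q_ult ≈ 1600 kPa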